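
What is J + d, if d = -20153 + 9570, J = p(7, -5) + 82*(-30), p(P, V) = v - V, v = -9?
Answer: -13047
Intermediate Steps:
p(P, V) = -9 - V
J = -2464 (J = (-9 - 1*(-5)) + 82*(-30) = (-9 + 5) - 2460 = -4 - 2460 = -2464)
d = -10583
J + d = -2464 - 10583 = -13047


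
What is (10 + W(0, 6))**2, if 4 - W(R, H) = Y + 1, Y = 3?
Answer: 100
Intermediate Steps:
W(R, H) = 0 (W(R, H) = 4 - (3 + 1) = 4 - 1*4 = 4 - 4 = 0)
(10 + W(0, 6))**2 = (10 + 0)**2 = 10**2 = 100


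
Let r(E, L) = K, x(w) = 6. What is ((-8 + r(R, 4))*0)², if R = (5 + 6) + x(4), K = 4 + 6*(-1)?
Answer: 0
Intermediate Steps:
K = -2 (K = 4 - 6 = -2)
R = 17 (R = (5 + 6) + 6 = 11 + 6 = 17)
r(E, L) = -2
((-8 + r(R, 4))*0)² = ((-8 - 2)*0)² = (-10*0)² = 0² = 0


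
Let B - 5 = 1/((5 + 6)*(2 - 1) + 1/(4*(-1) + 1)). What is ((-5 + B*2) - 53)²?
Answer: 585225/256 ≈ 2286.0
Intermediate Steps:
B = 163/32 (B = 5 + 1/((5 + 6)*(2 - 1) + 1/(4*(-1) + 1)) = 5 + 1/(11*1 + 1/(-4 + 1)) = 5 + 1/(11 + 1/(-3)) = 5 + 1/(11 - ⅓) = 5 + 1/(32/3) = 5 + 3/32 = 163/32 ≈ 5.0938)
((-5 + B*2) - 53)² = ((-5 + (163/32)*2) - 53)² = ((-5 + 163/16) - 53)² = (83/16 - 53)² = (-765/16)² = 585225/256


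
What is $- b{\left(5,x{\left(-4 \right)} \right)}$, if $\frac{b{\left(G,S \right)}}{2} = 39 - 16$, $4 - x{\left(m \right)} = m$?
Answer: $-46$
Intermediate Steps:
$x{\left(m \right)} = 4 - m$
$b{\left(G,S \right)} = 46$ ($b{\left(G,S \right)} = 2 \left(39 - 16\right) = 2 \cdot 23 = 46$)
$- b{\left(5,x{\left(-4 \right)} \right)} = \left(-1\right) 46 = -46$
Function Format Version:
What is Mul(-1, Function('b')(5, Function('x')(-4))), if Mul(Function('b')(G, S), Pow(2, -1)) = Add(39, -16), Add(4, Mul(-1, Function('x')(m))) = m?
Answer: -46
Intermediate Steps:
Function('x')(m) = Add(4, Mul(-1, m))
Function('b')(G, S) = 46 (Function('b')(G, S) = Mul(2, Add(39, -16)) = Mul(2, 23) = 46)
Mul(-1, Function('b')(5, Function('x')(-4))) = Mul(-1, 46) = -46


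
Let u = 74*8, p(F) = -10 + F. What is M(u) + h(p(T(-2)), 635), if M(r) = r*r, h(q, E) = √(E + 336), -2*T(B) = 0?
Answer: 350464 + √971 ≈ 3.5050e+5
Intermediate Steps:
T(B) = 0 (T(B) = -½*0 = 0)
h(q, E) = √(336 + E)
u = 592
M(r) = r²
M(u) + h(p(T(-2)), 635) = 592² + √(336 + 635) = 350464 + √971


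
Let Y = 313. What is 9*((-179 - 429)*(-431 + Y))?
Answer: 645696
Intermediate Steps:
9*((-179 - 429)*(-431 + Y)) = 9*((-179 - 429)*(-431 + 313)) = 9*(-608*(-118)) = 9*71744 = 645696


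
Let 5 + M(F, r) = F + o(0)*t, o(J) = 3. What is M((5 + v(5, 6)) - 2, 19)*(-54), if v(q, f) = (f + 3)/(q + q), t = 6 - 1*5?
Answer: -513/5 ≈ -102.60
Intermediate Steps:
t = 1 (t = 6 - 5 = 1)
v(q, f) = (3 + f)/(2*q) (v(q, f) = (3 + f)/((2*q)) = (3 + f)*(1/(2*q)) = (3 + f)/(2*q))
M(F, r) = -2 + F (M(F, r) = -5 + (F + 3*1) = -5 + (F + 3) = -5 + (3 + F) = -2 + F)
M((5 + v(5, 6)) - 2, 19)*(-54) = (-2 + ((5 + (1/2)*(3 + 6)/5) - 2))*(-54) = (-2 + ((5 + (1/2)*(1/5)*9) - 2))*(-54) = (-2 + ((5 + 9/10) - 2))*(-54) = (-2 + (59/10 - 2))*(-54) = (-2 + 39/10)*(-54) = (19/10)*(-54) = -513/5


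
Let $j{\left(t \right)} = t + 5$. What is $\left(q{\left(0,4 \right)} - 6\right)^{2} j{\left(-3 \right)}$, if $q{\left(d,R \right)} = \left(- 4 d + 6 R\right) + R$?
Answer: $968$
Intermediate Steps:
$j{\left(t \right)} = 5 + t$
$q{\left(d,R \right)} = - 4 d + 7 R$
$\left(q{\left(0,4 \right)} - 6\right)^{2} j{\left(-3 \right)} = \left(\left(\left(-4\right) 0 + 7 \cdot 4\right) - 6\right)^{2} \left(5 - 3\right) = \left(\left(0 + 28\right) - 6\right)^{2} \cdot 2 = \left(28 - 6\right)^{2} \cdot 2 = 22^{2} \cdot 2 = 484 \cdot 2 = 968$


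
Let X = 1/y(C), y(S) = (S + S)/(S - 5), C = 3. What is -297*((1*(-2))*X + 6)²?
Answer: -13200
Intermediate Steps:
y(S) = 2*S/(-5 + S) (y(S) = (2*S)/(-5 + S) = 2*S/(-5 + S))
X = -⅓ (X = 1/(2*3/(-5 + 3)) = 1/(2*3/(-2)) = 1/(2*3*(-½)) = 1/(-3) = -⅓ ≈ -0.33333)
-297*((1*(-2))*X + 6)² = -297*((1*(-2))*(-⅓) + 6)² = -297*(-2*(-⅓) + 6)² = -297*(⅔ + 6)² = -297*(20/3)² = -297*400/9 = -13200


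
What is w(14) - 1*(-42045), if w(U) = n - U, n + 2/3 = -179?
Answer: 125554/3 ≈ 41851.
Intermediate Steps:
n = -539/3 (n = -⅔ - 179 = -539/3 ≈ -179.67)
w(U) = -539/3 - U
w(14) - 1*(-42045) = (-539/3 - 1*14) - 1*(-42045) = (-539/3 - 14) + 42045 = -581/3 + 42045 = 125554/3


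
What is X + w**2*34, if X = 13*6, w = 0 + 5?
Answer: 928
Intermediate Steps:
w = 5
X = 78
X + w**2*34 = 78 + 5**2*34 = 78 + 25*34 = 78 + 850 = 928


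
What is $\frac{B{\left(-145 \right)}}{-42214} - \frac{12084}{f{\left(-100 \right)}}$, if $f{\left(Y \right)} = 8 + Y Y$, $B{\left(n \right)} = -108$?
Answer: $- \frac{21209713}{17603238} \approx -1.2049$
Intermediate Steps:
$f{\left(Y \right)} = 8 + Y^{2}$
$\frac{B{\left(-145 \right)}}{-42214} - \frac{12084}{f{\left(-100 \right)}} = - \frac{108}{-42214} - \frac{12084}{8 + \left(-100\right)^{2}} = \left(-108\right) \left(- \frac{1}{42214}\right) - \frac{12084}{8 + 10000} = \frac{54}{21107} - \frac{12084}{10008} = \frac{54}{21107} - \frac{1007}{834} = - \frac{21209713}{17603238}$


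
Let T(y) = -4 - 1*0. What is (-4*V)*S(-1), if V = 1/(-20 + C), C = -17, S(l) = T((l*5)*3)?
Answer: -16/37 ≈ -0.43243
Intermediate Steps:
T(y) = -4 (T(y) = -4 + 0 = -4)
S(l) = -4
V = -1/37 (V = 1/(-20 - 17) = 1/(-37) = -1/37 ≈ -0.027027)
(-4*V)*S(-1) = -4*(-1/37)*(-4) = (4/37)*(-4) = -16/37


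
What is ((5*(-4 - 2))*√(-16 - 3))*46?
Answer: -1380*I*√19 ≈ -6015.3*I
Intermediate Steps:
((5*(-4 - 2))*√(-16 - 3))*46 = ((5*(-6))*√(-19))*46 = -30*I*√19*46 = -1380*I*√19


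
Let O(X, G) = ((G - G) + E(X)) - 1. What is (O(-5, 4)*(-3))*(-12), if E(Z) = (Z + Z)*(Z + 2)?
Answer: 1044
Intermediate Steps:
E(Z) = 2*Z*(2 + Z) (E(Z) = (2*Z)*(2 + Z) = 2*Z*(2 + Z))
O(X, G) = -1 + 2*X*(2 + X) (O(X, G) = ((G - G) + 2*X*(2 + X)) - 1 = (0 + 2*X*(2 + X)) - 1 = 2*X*(2 + X) - 1 = -1 + 2*X*(2 + X))
(O(-5, 4)*(-3))*(-12) = ((-1 + 2*(-5)*(2 - 5))*(-3))*(-12) = ((-1 + 2*(-5)*(-3))*(-3))*(-12) = ((-1 + 30)*(-3))*(-12) = (29*(-3))*(-12) = -87*(-12) = 1044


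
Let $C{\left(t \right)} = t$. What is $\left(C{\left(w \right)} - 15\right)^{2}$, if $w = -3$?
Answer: $324$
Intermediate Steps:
$\left(C{\left(w \right)} - 15\right)^{2} = \left(-3 - 15\right)^{2} = \left(-18\right)^{2} = 324$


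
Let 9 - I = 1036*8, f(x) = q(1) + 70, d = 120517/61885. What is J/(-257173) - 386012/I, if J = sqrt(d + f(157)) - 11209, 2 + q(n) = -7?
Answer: 99364663387/2129135267 - sqrt(241073141270)/15915151105 ≈ 46.669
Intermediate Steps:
q(n) = -9 (q(n) = -2 - 7 = -9)
d = 120517/61885 (d = 120517*(1/61885) = 120517/61885 ≈ 1.9474)
f(x) = 61 (f(x) = -9 + 70 = 61)
I = -8279 (I = 9 - 1036*8 = 9 - 1*8288 = 9 - 8288 = -8279)
J = -11209 + sqrt(241073141270)/61885 (J = sqrt(120517/61885 + 61) - 11209 = sqrt(3895502/61885) - 11209 = sqrt(241073141270)/61885 - 11209 = -11209 + sqrt(241073141270)/61885 ≈ -11201.)
J/(-257173) - 386012/I = (-11209 + sqrt(241073141270)/61885)/(-257173) - 386012/(-8279) = (-11209 + sqrt(241073141270)/61885)*(-1/257173) - 386012*(-1/8279) = (11209/257173 - sqrt(241073141270)/15915151105) + 386012/8279 = 99364663387/2129135267 - sqrt(241073141270)/15915151105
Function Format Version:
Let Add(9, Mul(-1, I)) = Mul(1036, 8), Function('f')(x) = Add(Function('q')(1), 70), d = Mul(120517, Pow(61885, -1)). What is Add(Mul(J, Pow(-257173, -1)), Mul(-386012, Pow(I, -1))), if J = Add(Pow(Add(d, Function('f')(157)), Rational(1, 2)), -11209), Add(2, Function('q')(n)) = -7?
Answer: Add(Rational(99364663387, 2129135267), Mul(Rational(-1, 15915151105), Pow(241073141270, Rational(1, 2)))) ≈ 46.669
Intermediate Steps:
Function('q')(n) = -9 (Function('q')(n) = Add(-2, -7) = -9)
d = Rational(120517, 61885) (d = Mul(120517, Rational(1, 61885)) = Rational(120517, 61885) ≈ 1.9474)
Function('f')(x) = 61 (Function('f')(x) = Add(-9, 70) = 61)
I = -8279 (I = Add(9, Mul(-1, Mul(1036, 8))) = Add(9, Mul(-1, 8288)) = Add(9, -8288) = -8279)
J = Add(-11209, Mul(Rational(1, 61885), Pow(241073141270, Rational(1, 2)))) (J = Add(Pow(Add(Rational(120517, 61885), 61), Rational(1, 2)), -11209) = Add(Pow(Rational(3895502, 61885), Rational(1, 2)), -11209) = Add(Mul(Rational(1, 61885), Pow(241073141270, Rational(1, 2))), -11209) = Add(-11209, Mul(Rational(1, 61885), Pow(241073141270, Rational(1, 2)))) ≈ -11201.)
Add(Mul(J, Pow(-257173, -1)), Mul(-386012, Pow(I, -1))) = Add(Mul(Add(-11209, Mul(Rational(1, 61885), Pow(241073141270, Rational(1, 2)))), Pow(-257173, -1)), Mul(-386012, Pow(-8279, -1))) = Add(Mul(Add(-11209, Mul(Rational(1, 61885), Pow(241073141270, Rational(1, 2)))), Rational(-1, 257173)), Mul(-386012, Rational(-1, 8279))) = Add(Add(Rational(11209, 257173), Mul(Rational(-1, 15915151105), Pow(241073141270, Rational(1, 2)))), Rational(386012, 8279)) = Add(Rational(99364663387, 2129135267), Mul(Rational(-1, 15915151105), Pow(241073141270, Rational(1, 2))))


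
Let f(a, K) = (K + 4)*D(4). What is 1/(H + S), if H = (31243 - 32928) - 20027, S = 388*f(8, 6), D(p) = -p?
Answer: -1/37232 ≈ -2.6859e-5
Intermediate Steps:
f(a, K) = -16 - 4*K (f(a, K) = (K + 4)*(-1*4) = (4 + K)*(-4) = -16 - 4*K)
S = -15520 (S = 388*(-16 - 4*6) = 388*(-16 - 24) = 388*(-40) = -15520)
H = -21712 (H = -1685 - 20027 = -21712)
1/(H + S) = 1/(-21712 - 15520) = 1/(-37232) = -1/37232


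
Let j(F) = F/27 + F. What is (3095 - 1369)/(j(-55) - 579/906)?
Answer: -14073804/470291 ≈ -29.926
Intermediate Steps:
j(F) = 28*F/27 (j(F) = F*(1/27) + F = F/27 + F = 28*F/27)
(3095 - 1369)/(j(-55) - 579/906) = (3095 - 1369)/((28/27)*(-55) - 579/906) = 1726/(-1540/27 - 579*1/906) = 1726/(-1540/27 - 193/302) = 1726/(-470291/8154) = 1726*(-8154/470291) = -14073804/470291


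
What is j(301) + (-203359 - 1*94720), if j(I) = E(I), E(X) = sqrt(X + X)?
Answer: -298079 + sqrt(602) ≈ -2.9805e+5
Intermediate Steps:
E(X) = sqrt(2)*sqrt(X) (E(X) = sqrt(2*X) = sqrt(2)*sqrt(X))
j(I) = sqrt(2)*sqrt(I)
j(301) + (-203359 - 1*94720) = sqrt(2)*sqrt(301) + (-203359 - 1*94720) = sqrt(602) + (-203359 - 94720) = sqrt(602) - 298079 = -298079 + sqrt(602)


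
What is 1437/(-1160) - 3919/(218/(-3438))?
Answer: 7814486127/126440 ≈ 61804.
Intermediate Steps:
1437/(-1160) - 3919/(218/(-3438)) = 1437*(-1/1160) - 3919/(218*(-1/3438)) = -1437/1160 - 3919/(-109/1719) = -1437/1160 - 3919*(-1719/109) = -1437/1160 + 6736761/109 = 7814486127/126440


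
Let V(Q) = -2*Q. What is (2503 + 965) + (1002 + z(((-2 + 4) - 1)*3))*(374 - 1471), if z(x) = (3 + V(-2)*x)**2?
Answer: -1342551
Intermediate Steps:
z(x) = (3 + 4*x)**2 (z(x) = (3 + (-2*(-2))*x)**2 = (3 + 4*x)**2)
(2503 + 965) + (1002 + z(((-2 + 4) - 1)*3))*(374 - 1471) = (2503 + 965) + (1002 + (3 + 4*(((-2 + 4) - 1)*3))**2)*(374 - 1471) = 3468 + (1002 + (3 + 4*((2 - 1)*3))**2)*(-1097) = 3468 + (1002 + (3 + 4*(1*3))**2)*(-1097) = 3468 + (1002 + (3 + 4*3)**2)*(-1097) = 3468 + (1002 + (3 + 12)**2)*(-1097) = 3468 + (1002 + 15**2)*(-1097) = 3468 + (1002 + 225)*(-1097) = 3468 + 1227*(-1097) = 3468 - 1346019 = -1342551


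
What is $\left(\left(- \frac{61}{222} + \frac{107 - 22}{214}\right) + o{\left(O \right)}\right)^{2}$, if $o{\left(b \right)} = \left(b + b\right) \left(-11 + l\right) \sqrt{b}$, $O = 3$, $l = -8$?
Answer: $\frac{5499771387568}{141063129} - \frac{110504 \sqrt{3}}{3959} \approx 38940.0$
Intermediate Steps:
$o{\left(b \right)} = - 38 b^{\frac{3}{2}}$ ($o{\left(b \right)} = \left(b + b\right) \left(-11 - 8\right) \sqrt{b} = 2 b \left(-19\right) \sqrt{b} = - 38 b \sqrt{b} = - 38 b^{\frac{3}{2}}$)
$\left(\left(- \frac{61}{222} + \frac{107 - 22}{214}\right) + o{\left(O \right)}\right)^{2} = \left(\left(- \frac{61}{222} + \frac{107 - 22}{214}\right) - 38 \cdot 3^{\frac{3}{2}}\right)^{2} = \left(\left(\left(-61\right) \frac{1}{222} + \left(107 - 22\right) \frac{1}{214}\right) - 38 \cdot 3 \sqrt{3}\right)^{2} = \left(\left(- \frac{61}{222} + 85 \cdot \frac{1}{214}\right) - 114 \sqrt{3}\right)^{2} = \left(\left(- \frac{61}{222} + \frac{85}{214}\right) - 114 \sqrt{3}\right)^{2} = \left(\frac{1454}{11877} - 114 \sqrt{3}\right)^{2}$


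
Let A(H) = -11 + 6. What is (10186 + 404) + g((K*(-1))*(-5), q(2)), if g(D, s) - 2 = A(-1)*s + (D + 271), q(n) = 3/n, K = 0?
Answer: 21711/2 ≈ 10856.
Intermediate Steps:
A(H) = -5
g(D, s) = 273 + D - 5*s (g(D, s) = 2 + (-5*s + (D + 271)) = 2 + (-5*s + (271 + D)) = 2 + (271 + D - 5*s) = 273 + D - 5*s)
(10186 + 404) + g((K*(-1))*(-5), q(2)) = (10186 + 404) + (273 + (0*(-1))*(-5) - 15/2) = 10590 + (273 + 0*(-5) - 15/2) = 10590 + (273 + 0 - 5*3/2) = 10590 + (273 + 0 - 15/2) = 10590 + 531/2 = 21711/2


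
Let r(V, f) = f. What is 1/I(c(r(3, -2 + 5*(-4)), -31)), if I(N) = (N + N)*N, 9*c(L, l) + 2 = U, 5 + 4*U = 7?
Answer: 18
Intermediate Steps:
U = ½ (U = -5/4 + (¼)*7 = -5/4 + 7/4 = ½ ≈ 0.50000)
c(L, l) = -⅙ (c(L, l) = -2/9 + (⅑)*(½) = -2/9 + 1/18 = -⅙)
I(N) = 2*N² (I(N) = (2*N)*N = 2*N²)
1/I(c(r(3, -2 + 5*(-4)), -31)) = 1/(2*(-⅙)²) = 1/(2*(1/36)) = 1/(1/18) = 18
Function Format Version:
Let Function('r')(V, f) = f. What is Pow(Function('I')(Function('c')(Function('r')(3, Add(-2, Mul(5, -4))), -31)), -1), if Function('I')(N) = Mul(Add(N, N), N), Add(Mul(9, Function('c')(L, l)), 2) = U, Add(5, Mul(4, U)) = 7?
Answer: 18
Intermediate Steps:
U = Rational(1, 2) (U = Add(Rational(-5, 4), Mul(Rational(1, 4), 7)) = Add(Rational(-5, 4), Rational(7, 4)) = Rational(1, 2) ≈ 0.50000)
Function('c')(L, l) = Rational(-1, 6) (Function('c')(L, l) = Add(Rational(-2, 9), Mul(Rational(1, 9), Rational(1, 2))) = Add(Rational(-2, 9), Rational(1, 18)) = Rational(-1, 6))
Function('I')(N) = Mul(2, Pow(N, 2)) (Function('I')(N) = Mul(Mul(2, N), N) = Mul(2, Pow(N, 2)))
Pow(Function('I')(Function('c')(Function('r')(3, Add(-2, Mul(5, -4))), -31)), -1) = Pow(Mul(2, Pow(Rational(-1, 6), 2)), -1) = Pow(Mul(2, Rational(1, 36)), -1) = Pow(Rational(1, 18), -1) = 18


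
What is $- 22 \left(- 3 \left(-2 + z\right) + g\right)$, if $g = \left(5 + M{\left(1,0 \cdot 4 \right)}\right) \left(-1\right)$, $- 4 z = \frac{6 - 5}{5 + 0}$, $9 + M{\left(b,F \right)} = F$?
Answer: $- \frac{2233}{10} \approx -223.3$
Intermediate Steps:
$M{\left(b,F \right)} = -9 + F$
$z = - \frac{1}{20}$ ($z = - \frac{\left(6 - 5\right) \frac{1}{5 + 0}}{4} = - \frac{1 \cdot \frac{1}{5}}{4} = \left(- \frac{1}{4}\right) \frac{1}{5} = - \frac{1}{20} \approx -0.05$)
$g = 4$ ($g = \left(5 + \left(-9 + 0 \cdot 4\right)\right) \left(-1\right) = \left(5 + \left(-9 + 0\right)\right) \left(-1\right) = \left(5 - 9\right) \left(-1\right) = \left(-4\right) \left(-1\right) = 4$)
$- 22 \left(- 3 \left(-2 + z\right) + g\right) = - 22 \left(- 3 \left(-2 - \frac{1}{20}\right) + 4\right) = - 22 \left(\left(-3\right) \left(- \frac{41}{20}\right) + 4\right) = - 22 \left(\frac{123}{20} + 4\right) = \left(-22\right) \frac{203}{20} = - \frac{2233}{10}$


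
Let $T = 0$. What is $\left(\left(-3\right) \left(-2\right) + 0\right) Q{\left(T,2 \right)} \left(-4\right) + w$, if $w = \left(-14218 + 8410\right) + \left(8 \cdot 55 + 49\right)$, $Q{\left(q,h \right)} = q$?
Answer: $-5319$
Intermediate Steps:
$w = -5319$ ($w = -5808 + \left(440 + 49\right) = -5808 + 489 = -5319$)
$\left(\left(-3\right) \left(-2\right) + 0\right) Q{\left(T,2 \right)} \left(-4\right) + w = \left(\left(-3\right) \left(-2\right) + 0\right) 0 \left(-4\right) - 5319 = \left(6 + 0\right) 0 \left(-4\right) - 5319 = 6 \cdot 0 \left(-4\right) - 5319 = 0 \left(-4\right) - 5319 = 0 - 5319 = -5319$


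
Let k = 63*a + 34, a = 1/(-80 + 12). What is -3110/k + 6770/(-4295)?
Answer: -184706466/1931891 ≈ -95.609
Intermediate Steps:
a = -1/68 (a = 1/(-68) = -1/68 ≈ -0.014706)
k = 2249/68 (k = 63*(-1/68) + 34 = -63/68 + 34 = 2249/68 ≈ 33.074)
-3110/k + 6770/(-4295) = -3110/2249/68 + 6770/(-4295) = -3110*68/2249 + 6770*(-1/4295) = -211480/2249 - 1354/859 = -184706466/1931891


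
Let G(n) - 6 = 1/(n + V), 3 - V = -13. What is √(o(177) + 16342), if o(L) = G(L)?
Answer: √608946845/193 ≈ 127.86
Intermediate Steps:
V = 16 (V = 3 - 1*(-13) = 3 + 13 = 16)
G(n) = 6 + 1/(16 + n) (G(n) = 6 + 1/(n + 16) = 6 + 1/(16 + n))
o(L) = (97 + 6*L)/(16 + L)
√(o(177) + 16342) = √((97 + 6*177)/(16 + 177) + 16342) = √((97 + 1062)/193 + 16342) = √((1/193)*1159 + 16342) = √(1159/193 + 16342) = √(3155165/193) = √608946845/193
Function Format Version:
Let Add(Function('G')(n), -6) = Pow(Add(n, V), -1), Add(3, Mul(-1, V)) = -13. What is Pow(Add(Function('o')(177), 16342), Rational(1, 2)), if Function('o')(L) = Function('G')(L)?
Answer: Mul(Rational(1, 193), Pow(608946845, Rational(1, 2))) ≈ 127.86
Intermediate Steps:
V = 16 (V = Add(3, Mul(-1, -13)) = Add(3, 13) = 16)
Function('G')(n) = Add(6, Pow(Add(16, n), -1)) (Function('G')(n) = Add(6, Pow(Add(n, 16), -1)) = Add(6, Pow(Add(16, n), -1)))
Function('o')(L) = Mul(Pow(Add(16, L), -1), Add(97, Mul(6, L)))
Pow(Add(Function('o')(177), 16342), Rational(1, 2)) = Pow(Add(Mul(Pow(Add(16, 177), -1), Add(97, Mul(6, 177))), 16342), Rational(1, 2)) = Pow(Add(Mul(Pow(193, -1), Add(97, 1062)), 16342), Rational(1, 2)) = Pow(Add(Mul(Rational(1, 193), 1159), 16342), Rational(1, 2)) = Pow(Add(Rational(1159, 193), 16342), Rational(1, 2)) = Pow(Rational(3155165, 193), Rational(1, 2)) = Mul(Rational(1, 193), Pow(608946845, Rational(1, 2)))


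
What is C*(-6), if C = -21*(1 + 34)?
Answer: 4410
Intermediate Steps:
C = -735 (C = -21*35 = -735)
C*(-6) = -735*(-6) = 4410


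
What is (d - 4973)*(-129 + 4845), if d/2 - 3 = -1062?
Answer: -33441156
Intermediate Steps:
d = -2118 (d = 6 + 2*(-1062) = 6 - 2124 = -2118)
(d - 4973)*(-129 + 4845) = (-2118 - 4973)*(-129 + 4845) = -7091*4716 = -33441156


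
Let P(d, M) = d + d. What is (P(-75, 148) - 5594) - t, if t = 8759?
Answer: -14503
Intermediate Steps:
P(d, M) = 2*d
(P(-75, 148) - 5594) - t = (2*(-75) - 5594) - 1*8759 = (-150 - 5594) - 8759 = -5744 - 8759 = -14503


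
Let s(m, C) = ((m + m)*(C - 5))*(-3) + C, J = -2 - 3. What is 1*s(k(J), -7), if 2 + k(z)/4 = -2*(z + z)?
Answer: 5177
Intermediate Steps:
J = -5
k(z) = -8 - 16*z (k(z) = -8 + 4*(-2*(z + z)) = -8 + 4*(-4*z) = -8 - 16*z)
s(m, C) = C - 6*m*(-5 + C) (s(m, C) = ((2*m)*(-5 + C))*(-3) + C = (2*m*(-5 + C))*(-3) + C = -6*m*(-5 + C) + C = C - 6*m*(-5 + C))
1*s(k(J), -7) = 1*(-7 + 30*(-8 - 16*(-5)) - 6*(-7)*(-8 - 16*(-5))) = 1*(-7 + 30*(-8 + 80) - 6*(-7)*(-8 + 80)) = 1*(-7 + 30*72 - 6*(-7)*72) = 1*(-7 + 2160 + 3024) = 1*5177 = 5177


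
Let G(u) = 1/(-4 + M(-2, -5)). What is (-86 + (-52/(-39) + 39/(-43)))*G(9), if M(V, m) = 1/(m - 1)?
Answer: 22078/1075 ≈ 20.538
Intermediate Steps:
M(V, m) = 1/(-1 + m)
G(u) = -6/25 (G(u) = 1/(-4 + 1/(-1 - 5)) = 1/(-4 + 1/(-6)) = 1/(-4 - ⅙) = 1/(-25/6) = -6/25)
(-86 + (-52/(-39) + 39/(-43)))*G(9) = (-86 + (-52/(-39) + 39/(-43)))*(-6/25) = (-86 + (-52*(-1/39) + 39*(-1/43)))*(-6/25) = (-86 + (4/3 - 39/43))*(-6/25) = (-86 + 55/129)*(-6/25) = -11039/129*(-6/25) = 22078/1075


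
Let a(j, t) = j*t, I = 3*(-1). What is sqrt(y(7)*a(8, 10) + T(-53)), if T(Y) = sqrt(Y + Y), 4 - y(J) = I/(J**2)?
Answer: sqrt(15920 + 49*I*sqrt(106))/7 ≈ 18.027 + 0.28556*I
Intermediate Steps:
I = -3
y(J) = 4 + 3/J**2 (y(J) = 4 - (-3)/(J**2) = 4 - (-3)/J**2 = 4 + 3/J**2)
T(Y) = sqrt(2)*sqrt(Y) (T(Y) = sqrt(2*Y) = sqrt(2)*sqrt(Y))
sqrt(y(7)*a(8, 10) + T(-53)) = sqrt((4 + 3/7**2)*(8*10) + sqrt(2)*sqrt(-53)) = sqrt((4 + 3*(1/49))*80 + sqrt(2)*(I*sqrt(53))) = sqrt((4 + 3/49)*80 + I*sqrt(106)) = sqrt((199/49)*80 + I*sqrt(106)) = sqrt(15920/49 + I*sqrt(106))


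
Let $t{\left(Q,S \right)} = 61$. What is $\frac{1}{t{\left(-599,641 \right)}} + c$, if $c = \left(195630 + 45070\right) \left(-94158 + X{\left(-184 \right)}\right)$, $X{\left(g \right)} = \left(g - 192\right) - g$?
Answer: $- \frac{1385312744999}{61} \approx -2.271 \cdot 10^{10}$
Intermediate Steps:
$X{\left(g \right)} = -192$ ($X{\left(g \right)} = \left(-192 + g\right) - g = -192$)
$c = -22710045000$ ($c = \left(195630 + 45070\right) \left(-94158 - 192\right) = 240700 \left(-94350\right) = -22710045000$)
$\frac{1}{t{\left(-599,641 \right)}} + c = \frac{1}{61} - 22710045000 = - \frac{1385312744999}{61}$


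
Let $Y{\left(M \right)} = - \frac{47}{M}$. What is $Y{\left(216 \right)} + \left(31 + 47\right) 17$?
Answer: $\frac{286369}{216} \approx 1325.8$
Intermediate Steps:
$Y{\left(216 \right)} + \left(31 + 47\right) 17 = - \frac{47}{216} + \left(31 + 47\right) 17 = \left(-47\right) \frac{1}{216} + 78 \cdot 17 = - \frac{47}{216} + 1326 = \frac{286369}{216}$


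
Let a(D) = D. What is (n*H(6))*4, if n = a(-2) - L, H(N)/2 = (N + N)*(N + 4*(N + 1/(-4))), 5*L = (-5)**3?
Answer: 64032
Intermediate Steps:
L = -25 (L = (1/5)*(-5)**3 = (1/5)*(-125) = -25)
H(N) = 4*N*(-1 + 5*N) (H(N) = 2*((N + N)*(N + 4*(N + 1/(-4)))) = 2*((2*N)*(N + 4*(N - 1/4))) = 2*((2*N)*(N + 4*(-1/4 + N))) = 2*((2*N)*(N + (-1 + 4*N))) = 2*((2*N)*(-1 + 5*N)) = 2*(2*N*(-1 + 5*N)) = 4*N*(-1 + 5*N))
n = 23 (n = -2 - 1*(-25) = -2 + 25 = 23)
(n*H(6))*4 = (23*(4*6*(-1 + 5*6)))*4 = (23*(4*6*(-1 + 30)))*4 = (23*(4*6*29))*4 = (23*696)*4 = 16008*4 = 64032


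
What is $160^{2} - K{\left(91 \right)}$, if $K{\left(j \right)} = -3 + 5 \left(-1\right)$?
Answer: $25608$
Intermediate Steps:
$K{\left(j \right)} = -8$ ($K{\left(j \right)} = -3 - 5 = -8$)
$160^{2} - K{\left(91 \right)} = 160^{2} - -8 = 25600 + 8 = 25608$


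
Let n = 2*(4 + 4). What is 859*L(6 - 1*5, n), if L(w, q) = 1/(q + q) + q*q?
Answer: 7037787/32 ≈ 2.1993e+5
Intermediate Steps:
n = 16 (n = 2*8 = 16)
L(w, q) = q**2 + 1/(2*q) (L(w, q) = 1/(2*q) + q**2 = q**2 + 1/(2*q))
859*L(6 - 1*5, n) = 859*((1/2 + 16**3)/16) = 859*((1/2 + 4096)/16) = 859*((1/16)*(8193/2)) = 859*(8193/32) = 7037787/32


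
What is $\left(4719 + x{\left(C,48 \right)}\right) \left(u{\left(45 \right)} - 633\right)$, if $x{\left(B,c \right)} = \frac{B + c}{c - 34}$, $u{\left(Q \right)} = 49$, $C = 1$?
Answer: $-2757940$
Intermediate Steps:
$x{\left(B,c \right)} = \frac{B + c}{-34 + c}$
$\left(4719 + x{\left(C,48 \right)}\right) \left(u{\left(45 \right)} - 633\right) = \left(4719 + \frac{1 + 48}{-34 + 48}\right) \left(49 - 633\right) = \left(4719 + \frac{1}{14} \cdot 49\right) \left(-584\right) = \left(4719 + \frac{7}{2}\right) \left(-584\right) = \frac{9445}{2} \left(-584\right) = -2757940$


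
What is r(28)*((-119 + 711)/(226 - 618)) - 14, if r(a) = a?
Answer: -394/7 ≈ -56.286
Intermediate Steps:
r(28)*((-119 + 711)/(226 - 618)) - 14 = 28*((-119 + 711)/(226 - 618)) - 14 = 28*(592/(-392)) - 14 = 28*(592*(-1/392)) - 14 = 28*(-74/49) - 14 = -296/7 - 14 = -394/7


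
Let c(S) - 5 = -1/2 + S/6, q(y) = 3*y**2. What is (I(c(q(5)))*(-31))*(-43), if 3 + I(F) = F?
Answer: 18662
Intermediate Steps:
c(S) = 9/2 + S/6 (c(S) = 5 + (-1/2 + S/6) = 9/2 + S/6)
I(F) = -3 + F
(I(c(q(5)))*(-31))*(-43) = ((-3 + (9/2 + (3*5**2)/6))*(-31))*(-43) = ((-3 + (9/2 + (3*25)/6))*(-31))*(-43) = ((-3 + (9/2 + (1/6)*75))*(-31))*(-43) = ((-3 + (9/2 + 25/2))*(-31))*(-43) = ((-3 + 17)*(-31))*(-43) = (14*(-31))*(-43) = -434*(-43) = 18662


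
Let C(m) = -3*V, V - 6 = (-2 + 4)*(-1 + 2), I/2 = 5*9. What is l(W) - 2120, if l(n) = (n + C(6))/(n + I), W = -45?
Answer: -31823/15 ≈ -2121.5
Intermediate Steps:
I = 90 (I = 2*(5*9) = 2*45 = 90)
V = 8 (V = 6 + (-2 + 4)*(-1 + 2) = 6 + 2*1 = 6 + 2 = 8)
C(m) = -24 (C(m) = -3*8 = -24)
l(n) = (-24 + n)/(90 + n) (l(n) = (n - 24)/(n + 90) = (-24 + n)/(90 + n))
l(W) - 2120 = (-24 - 45)/(90 - 45) - 2120 = -69/45 - 2120 = (1/45)*(-69) - 2120 = -23/15 - 2120 = -31823/15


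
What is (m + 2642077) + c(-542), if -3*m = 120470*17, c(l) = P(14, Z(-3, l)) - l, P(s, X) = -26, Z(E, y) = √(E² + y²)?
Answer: 5879789/3 ≈ 1.9599e+6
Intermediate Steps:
c(l) = -26 - l
m = -2047990/3 (m = -120470*17/3 = -⅓*2047990 = -2047990/3 ≈ -6.8266e+5)
(m + 2642077) + c(-542) = (-2047990/3 + 2642077) + (-26 - 1*(-542)) = 5878241/3 + (-26 + 542) = 5878241/3 + 516 = 5879789/3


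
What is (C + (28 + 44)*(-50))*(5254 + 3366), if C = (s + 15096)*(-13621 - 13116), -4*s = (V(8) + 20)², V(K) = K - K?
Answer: -3456203240240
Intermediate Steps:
V(K) = 0
s = -100 (s = -(0 + 20)²/4 = -¼*20² = -¼*400 = -100)
C = -400948052 (C = (-100 + 15096)*(-13621 - 13116) = 14996*(-26737) = -400948052)
(C + (28 + 44)*(-50))*(5254 + 3366) = (-400948052 + (28 + 44)*(-50))*(5254 + 3366) = (-400948052 + 72*(-50))*8620 = (-400948052 - 3600)*8620 = -400951652*8620 = -3456203240240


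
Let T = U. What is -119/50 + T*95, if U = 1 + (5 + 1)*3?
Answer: 90131/50 ≈ 1802.6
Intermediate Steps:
U = 19 (U = 1 + 6*3 = 1 + 18 = 19)
T = 19
-119/50 + T*95 = -119/50 + 19*95 = -119*1/50 + 1805 = -119/50 + 1805 = 90131/50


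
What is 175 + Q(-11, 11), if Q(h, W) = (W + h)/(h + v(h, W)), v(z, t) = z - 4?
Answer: 175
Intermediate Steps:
v(z, t) = -4 + z
Q(h, W) = (W + h)/(-4 + 2*h) (Q(h, W) = (W + h)/(h + (-4 + h)) = (W + h)/(-4 + 2*h))
175 + Q(-11, 11) = 175 + (11 - 11)/(2*(-2 - 11)) = 175 + (½)*0/(-13) = 175 + (½)*(-1/13)*0 = 175 + 0 = 175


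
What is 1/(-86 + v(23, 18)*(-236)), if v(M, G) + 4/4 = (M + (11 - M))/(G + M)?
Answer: 41/3554 ≈ 0.011536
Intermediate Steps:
v(M, G) = -1 + 11/(G + M) (v(M, G) = -1 + (M + (11 - M))/(G + M) = -1 + 11/(G + M))
1/(-86 + v(23, 18)*(-236)) = 1/(-86 + ((11 - 1*18 - 1*23)/(18 + 23))*(-236)) = 1/(-86 + ((11 - 18 - 23)/41)*(-236)) = 1/(-86 + ((1/41)*(-30))*(-236)) = 1/(-86 - 30/41*(-236)) = 1/(-86 + 7080/41) = 1/(3554/41) = 41/3554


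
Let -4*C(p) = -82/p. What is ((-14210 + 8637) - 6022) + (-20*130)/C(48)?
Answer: -724995/41 ≈ -17683.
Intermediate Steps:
C(p) = 41/(2*p) (C(p) = -(-41)/(2*p) = 41/(2*p))
((-14210 + 8637) - 6022) + (-20*130)/C(48) = ((-14210 + 8637) - 6022) + (-20*130)/(((41/2)/48)) = (-5573 - 6022) - 2600/((41/2)*(1/48)) = -11595 - 2600/41/96 = -11595 - 2600*96/41 = -11595 - 249600/41 = -724995/41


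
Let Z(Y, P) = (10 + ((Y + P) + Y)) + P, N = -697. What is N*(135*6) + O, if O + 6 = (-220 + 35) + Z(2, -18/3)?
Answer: -564759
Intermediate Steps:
Z(Y, P) = 10 + 2*P + 2*Y (Z(Y, P) = (10 + ((P + Y) + Y)) + P = (10 + (P + 2*Y)) + P = (10 + P + 2*Y) + P = 10 + 2*P + 2*Y)
O = -189 (O = -6 + ((-220 + 35) + (10 + 2*(-18/3) + 2*2)) = -6 + (-185 + (10 + 2*(-18*⅓) + 4)) = -6 + (-185 + (10 + 2*(-6) + 4)) = -6 + (-185 + (10 - 12 + 4)) = -6 + (-185 + 2) = -6 - 183 = -189)
N*(135*6) + O = -94095*6 - 189 = -697*810 - 189 = -564570 - 189 = -564759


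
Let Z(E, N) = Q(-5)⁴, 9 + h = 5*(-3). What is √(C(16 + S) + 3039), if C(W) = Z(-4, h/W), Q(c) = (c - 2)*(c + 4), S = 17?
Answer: 8*√85 ≈ 73.756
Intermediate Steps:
h = -24 (h = -9 + 5*(-3) = -9 - 15 = -24)
Q(c) = (-2 + c)*(4 + c)
Z(E, N) = 2401 (Z(E, N) = (-8 + (-5)² + 2*(-5))⁴ = (-8 + 25 - 10)⁴ = 7⁴ = 2401)
C(W) = 2401
√(C(16 + S) + 3039) = √(2401 + 3039) = √5440 = 8*√85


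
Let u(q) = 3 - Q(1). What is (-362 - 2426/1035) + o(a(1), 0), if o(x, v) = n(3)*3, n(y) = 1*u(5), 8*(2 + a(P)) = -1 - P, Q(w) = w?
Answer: -370886/1035 ≈ -358.34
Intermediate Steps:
a(P) = -17/8 - P/8 (a(P) = -2 + (-1 - P)/8 = -2 + (-1/8 - P/8) = -17/8 - P/8)
u(q) = 2 (u(q) = 3 - 1*1 = 3 - 1 = 2)
n(y) = 2 (n(y) = 1*2 = 2)
o(x, v) = 6 (o(x, v) = 2*3 = 6)
(-362 - 2426/1035) + o(a(1), 0) = (-362 - 2426/1035) + 6 = -377096/1035 + 6 = -370886/1035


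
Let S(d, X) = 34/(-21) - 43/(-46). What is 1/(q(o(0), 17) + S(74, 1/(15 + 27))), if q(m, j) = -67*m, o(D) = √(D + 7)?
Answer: 638526/29322124067 - 62521452*√7/29322124067 ≈ -0.0056196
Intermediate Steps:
o(D) = √(7 + D)
S(d, X) = -661/966 (S(d, X) = 34*(-1/21) - 43*(-1/46) = -34/21 + 43/46 = -661/966)
1/(q(o(0), 17) + S(74, 1/(15 + 27))) = 1/(-67*√(7 + 0) - 661/966) = 1/(-67*√7 - 661/966) = 1/(-661/966 - 67*√7)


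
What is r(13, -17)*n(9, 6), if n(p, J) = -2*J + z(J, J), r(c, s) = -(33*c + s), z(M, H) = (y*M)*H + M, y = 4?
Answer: -56856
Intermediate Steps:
z(M, H) = M + 4*H*M (z(M, H) = (4*M)*H + M = 4*H*M + M = M + 4*H*M)
r(c, s) = -s - 33*c (r(c, s) = -(s + 33*c) = -s - 33*c)
n(p, J) = -2*J + J*(1 + 4*J)
r(13, -17)*n(9, 6) = (-1*(-17) - 33*13)*(6*(-1 + 4*6)) = (17 - 429)*(6*(-1 + 24)) = -2472*23 = -412*138 = -56856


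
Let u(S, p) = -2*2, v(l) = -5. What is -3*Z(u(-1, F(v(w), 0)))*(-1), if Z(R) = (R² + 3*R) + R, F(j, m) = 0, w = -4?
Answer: 0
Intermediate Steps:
u(S, p) = -4
Z(R) = R² + 4*R
-3*Z(u(-1, F(v(w), 0)))*(-1) = -(-12)*(4 - 4)*(-1) = -(-12)*0*(-1) = -3*0*(-1) = 0*(-1) = 0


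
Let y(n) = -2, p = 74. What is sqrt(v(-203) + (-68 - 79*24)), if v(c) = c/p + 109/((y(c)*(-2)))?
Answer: I*sqrt(10620665)/74 ≈ 44.04*I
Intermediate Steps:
v(c) = 109/4 + c/74 (v(c) = c/74 + 109/((-2*(-2))) = c*(1/74) + 109/4 = c/74 + 109*(1/4) = c/74 + 109/4 = 109/4 + c/74)
sqrt(v(-203) + (-68 - 79*24)) = sqrt((109/4 + (1/74)*(-203)) + (-68 - 79*24)) = sqrt((109/4 - 203/74) + (-68 - 1896)) = sqrt(3627/148 - 1964) = sqrt(-287045/148) = I*sqrt(10620665)/74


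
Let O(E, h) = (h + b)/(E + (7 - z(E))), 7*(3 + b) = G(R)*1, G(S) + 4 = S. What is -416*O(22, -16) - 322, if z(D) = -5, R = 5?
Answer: -10862/119 ≈ -91.277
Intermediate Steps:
G(S) = -4 + S
b = -20/7 (b = -3 + ((-4 + 5)*1)/7 = -3 + (1*1)/7 = -3 + (⅐)*1 = -3 + ⅐ = -20/7 ≈ -2.8571)
O(E, h) = (-20/7 + h)/(12 + E) (O(E, h) = (h - 20/7)/(E + (7 - 1*(-5))) = (-20/7 + h)/(E + (7 + 5)) = (-20/7 + h)/(E + 12) = (-20/7 + h)/(12 + E))
-416*O(22, -16) - 322 = -416*(-20/7 - 16)/(12 + 22) - 322 = -416*(-132)/(34*7) - 322 = -208*(-132)/(17*7) - 322 = -416*(-66/119) - 322 = 27456/119 - 322 = -10862/119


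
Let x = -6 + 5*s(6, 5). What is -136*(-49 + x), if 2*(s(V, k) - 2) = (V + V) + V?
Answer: 0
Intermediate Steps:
s(V, k) = 2 + 3*V/2 (s(V, k) = 2 + ((V + V) + V)/2 = 2 + (2*V + V)/2 = 2 + (3*V)/2 = 2 + 3*V/2)
x = 49 (x = -6 + 5*(2 + (3/2)*6) = -6 + 5*(2 + 9) = -6 + 5*11 = -6 + 55 = 49)
-136*(-49 + x) = -136*(-49 + 49) = -136*0 = 0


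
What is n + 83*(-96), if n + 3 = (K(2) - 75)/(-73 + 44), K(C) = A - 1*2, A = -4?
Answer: -231078/29 ≈ -7968.2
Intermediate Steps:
K(C) = -6 (K(C) = -4 - 1*2 = -4 - 2 = -6)
n = -6/29 (n = -3 + (-6 - 75)/(-73 + 44) = -3 - 81/(-29) = -3 - 81*(-1/29) = -3 + 81/29 = -6/29 ≈ -0.20690)
n + 83*(-96) = -6/29 + 83*(-96) = -6/29 - 7968 = -231078/29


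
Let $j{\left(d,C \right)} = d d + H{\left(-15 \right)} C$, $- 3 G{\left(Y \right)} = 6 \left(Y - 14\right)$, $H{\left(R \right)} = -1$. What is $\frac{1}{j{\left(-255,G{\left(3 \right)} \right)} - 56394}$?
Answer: $\frac{1}{8609} \approx 0.00011616$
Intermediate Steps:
$G{\left(Y \right)} = 28 - 2 Y$ ($G{\left(Y \right)} = - \frac{6 \left(Y - 14\right)}{3} = - \frac{6 \left(-14 + Y\right)}{3} = - \frac{-84 + 6 Y}{3} = 28 - 2 Y$)
$j{\left(d,C \right)} = d^{2} - C$ ($j{\left(d,C \right)} = d d - C = d^{2} - C$)
$\frac{1}{j{\left(-255,G{\left(3 \right)} \right)} - 56394} = \frac{1}{\left(\left(-255\right)^{2} - \left(28 - 6\right)\right) - 56394} = \frac{1}{\left(65025 - \left(28 - 6\right)\right) - 56394} = \frac{1}{\left(65025 - 22\right) - 56394} = \frac{1}{65003 - 56394} = \frac{1}{8609}$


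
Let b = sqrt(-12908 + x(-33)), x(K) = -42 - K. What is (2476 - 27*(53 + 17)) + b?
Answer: 586 + I*sqrt(12917) ≈ 586.0 + 113.65*I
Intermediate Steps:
b = I*sqrt(12917) (b = sqrt(-12908 + (-42 - 1*(-33))) = sqrt(-12908 + (-42 + 33)) = sqrt(-12908 - 9) = sqrt(-12917) = I*sqrt(12917) ≈ 113.65*I)
(2476 - 27*(53 + 17)) + b = (2476 - 27*(53 + 17)) + I*sqrt(12917) = (2476 - 27*70) + I*sqrt(12917) = (2476 - 1890) + I*sqrt(12917) = 586 + I*sqrt(12917)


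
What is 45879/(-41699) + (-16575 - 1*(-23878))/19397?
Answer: -83626738/115547929 ≈ -0.72374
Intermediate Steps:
45879/(-41699) + (-16575 - 1*(-23878))/19397 = 45879*(-1/41699) + (-16575 + 23878)*(1/19397) = -45879/41699 + 7303*(1/19397) = -45879/41699 + 7303/19397 = -83626738/115547929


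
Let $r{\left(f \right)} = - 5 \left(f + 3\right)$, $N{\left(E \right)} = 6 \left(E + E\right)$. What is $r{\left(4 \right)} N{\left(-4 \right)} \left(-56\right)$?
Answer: $-94080$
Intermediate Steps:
$N{\left(E \right)} = 12 E$ ($N{\left(E \right)} = 6 \cdot 2 E = 12 E$)
$r{\left(f \right)} = -15 - 5 f$ ($r{\left(f \right)} = - 5 \left(3 + f\right) = -15 - 5 f$)
$r{\left(4 \right)} N{\left(-4 \right)} \left(-56\right) = \left(-15 - 20\right) 12 \left(-4\right) \left(-56\right) = \left(-15 - 20\right) \left(-48\right) \left(-56\right) = \left(-35\right) \left(-48\right) \left(-56\right) = 1680 \left(-56\right) = -94080$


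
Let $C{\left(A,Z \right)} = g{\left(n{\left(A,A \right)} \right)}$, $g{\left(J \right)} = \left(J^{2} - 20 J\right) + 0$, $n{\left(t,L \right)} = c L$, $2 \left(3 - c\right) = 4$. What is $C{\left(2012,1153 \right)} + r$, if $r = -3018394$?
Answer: $989510$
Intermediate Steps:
$c = 1$ ($c = 3 - 2 = 1$)
$n{\left(t,L \right)} = L$ ($n{\left(t,L \right)} = 1 L = L$)
$g{\left(J \right)} = J^{2} - 20 J$
$C{\left(A,Z \right)} = A \left(-20 + A\right)$
$C{\left(2012,1153 \right)} + r = 2012 \left(-20 + 2012\right) - 3018394 = 2012 \cdot 1992 - 3018394 = 4007904 - 3018394 = 989510$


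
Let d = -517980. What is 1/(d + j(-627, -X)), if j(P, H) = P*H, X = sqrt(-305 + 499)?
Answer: -890/460871157 - 209*sqrt(194)/89409004458 ≈ -1.9637e-6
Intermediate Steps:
X = sqrt(194) ≈ 13.928
j(P, H) = H*P
1/(d + j(-627, -X)) = 1/(-517980 - sqrt(194)*(-627)) = 1/(-517980 + 627*sqrt(194))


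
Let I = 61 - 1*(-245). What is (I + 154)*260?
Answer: 119600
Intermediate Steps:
I = 306 (I = 61 + 245 = 306)
(I + 154)*260 = (306 + 154)*260 = 460*260 = 119600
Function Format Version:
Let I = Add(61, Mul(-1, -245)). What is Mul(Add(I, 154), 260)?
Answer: 119600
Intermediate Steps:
I = 306 (I = Add(61, 245) = 306)
Mul(Add(I, 154), 260) = Mul(Add(306, 154), 260) = Mul(460, 260) = 119600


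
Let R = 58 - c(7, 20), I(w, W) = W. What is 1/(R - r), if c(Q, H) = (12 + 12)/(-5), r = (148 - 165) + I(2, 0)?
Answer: 5/399 ≈ 0.012531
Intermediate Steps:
r = -17 (r = (148 - 165) + 0 = -17 + 0 = -17)
c(Q, H) = -24/5 (c(Q, H) = 24*(-⅕) = -24/5)
R = 314/5 (R = 58 - 1*(-24/5) = 58 + 24/5 = 314/5 ≈ 62.800)
1/(R - r) = 1/(314/5 - 1*(-17)) = 1/(314/5 + 17) = 1/(399/5) = 5/399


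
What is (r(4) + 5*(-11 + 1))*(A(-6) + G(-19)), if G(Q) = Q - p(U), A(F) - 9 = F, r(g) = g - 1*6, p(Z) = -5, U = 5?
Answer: 572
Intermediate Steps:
r(g) = -6 + g (r(g) = g - 6 = -6 + g)
A(F) = 9 + F
G(Q) = 5 + Q (G(Q) = Q - 1*(-5) = Q + 5 = 5 + Q)
(r(4) + 5*(-11 + 1))*(A(-6) + G(-19)) = ((-6 + 4) + 5*(-11 + 1))*((9 - 6) + (5 - 19)) = (-2 + 5*(-10))*(3 - 14) = (-2 - 50)*(-11) = -52*(-11) = 572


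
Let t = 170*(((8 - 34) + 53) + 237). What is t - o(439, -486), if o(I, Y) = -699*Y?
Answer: -294834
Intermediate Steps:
t = 44880 (t = 170*((-26 + 53) + 237) = 170*(27 + 237) = 170*264 = 44880)
t - o(439, -486) = 44880 - (-699)*(-486) = 44880 - 1*339714 = 44880 - 339714 = -294834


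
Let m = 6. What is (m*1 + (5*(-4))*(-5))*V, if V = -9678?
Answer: -1025868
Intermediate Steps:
(m*1 + (5*(-4))*(-5))*V = (6*1 + (5*(-4))*(-5))*(-9678) = (6 - 20*(-5))*(-9678) = (6 + 100)*(-9678) = 106*(-9678) = -1025868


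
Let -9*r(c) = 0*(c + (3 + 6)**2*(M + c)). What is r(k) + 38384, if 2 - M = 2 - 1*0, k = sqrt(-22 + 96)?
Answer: 38384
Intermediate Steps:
k = sqrt(74) ≈ 8.6023
M = 0 (M = 2 - (2 - 1*0) = 2 - (2 + 0) = 2 - 1*2 = 2 - 2 = 0)
r(c) = 0 (r(c) = -0*(c + (3 + 6)**2*(0 + c)) = -0*(c + 9**2*c) = -0*(c + 81*c) = -0*82*c = -1/9*0 = 0)
r(k) + 38384 = 0 + 38384 = 38384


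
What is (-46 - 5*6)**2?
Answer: 5776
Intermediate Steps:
(-46 - 5*6)**2 = (-46 - 30)**2 = (-76)**2 = 5776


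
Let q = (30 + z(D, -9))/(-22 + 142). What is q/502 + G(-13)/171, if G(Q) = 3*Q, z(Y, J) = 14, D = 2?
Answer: -65051/286140 ≈ -0.22734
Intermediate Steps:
q = 11/30 (q = (30 + 14)/(-22 + 142) = 44/120 = 44*(1/120) = 11/30 ≈ 0.36667)
q/502 + G(-13)/171 = (11/30)/502 + (3*(-13))/171 = (11/30)*(1/502) - 39*1/171 = 11/15060 - 13/57 = -65051/286140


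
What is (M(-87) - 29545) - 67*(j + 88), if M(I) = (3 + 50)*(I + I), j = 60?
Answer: -48683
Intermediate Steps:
M(I) = 106*I (M(I) = 53*(2*I) = 106*I)
(M(-87) - 29545) - 67*(j + 88) = (106*(-87) - 29545) - 67*(60 + 88) = (-9222 - 29545) - 67*148 = -38767 - 9916 = -48683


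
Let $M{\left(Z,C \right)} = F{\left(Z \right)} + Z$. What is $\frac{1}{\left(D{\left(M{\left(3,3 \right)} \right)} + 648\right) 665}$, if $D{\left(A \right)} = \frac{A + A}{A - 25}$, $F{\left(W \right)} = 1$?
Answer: $\frac{3}{1292000} \approx 2.322 \cdot 10^{-6}$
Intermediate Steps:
$M{\left(Z,C \right)} = 1 + Z$
$D{\left(A \right)} = \frac{2 A}{-25 + A}$
$\frac{1}{\left(D{\left(M{\left(3,3 \right)} \right)} + 648\right) 665} = \frac{1}{\left(\frac{2 \left(1 + 3\right)}{-25 + \left(1 + 3\right)} + 648\right) 665} = \frac{1}{2 \cdot 4 \frac{1}{-25 + 4} + 648} \cdot \frac{1}{665} = \frac{1}{2 \cdot 4 \frac{1}{-21} + 648} \cdot \frac{1}{665} = \frac{1}{2 \cdot 4 \left(- \frac{1}{21}\right) + 648} \cdot \frac{1}{665} = \frac{1}{- \frac{8}{21} + 648} \cdot \frac{1}{665} = \frac{1}{\frac{13600}{21}} \cdot \frac{1}{665} = \frac{21}{13600} \cdot \frac{1}{665} = \frac{3}{1292000}$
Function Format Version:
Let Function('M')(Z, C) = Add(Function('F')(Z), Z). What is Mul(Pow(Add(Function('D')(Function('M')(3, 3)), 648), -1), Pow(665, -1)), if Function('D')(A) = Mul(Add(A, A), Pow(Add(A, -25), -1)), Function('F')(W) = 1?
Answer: Rational(3, 1292000) ≈ 2.3220e-6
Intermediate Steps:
Function('M')(Z, C) = Add(1, Z)
Function('D')(A) = Mul(2, A, Pow(Add(-25, A), -1)) (Function('D')(A) = Mul(Mul(2, A), Pow(Add(-25, A), -1)) = Mul(2, A, Pow(Add(-25, A), -1)))
Mul(Pow(Add(Function('D')(Function('M')(3, 3)), 648), -1), Pow(665, -1)) = Mul(Pow(Add(Mul(2, Add(1, 3), Pow(Add(-25, Add(1, 3)), -1)), 648), -1), Pow(665, -1)) = Mul(Pow(Add(Mul(2, 4, Pow(Add(-25, 4), -1)), 648), -1), Rational(1, 665)) = Mul(Pow(Add(Mul(2, 4, Pow(-21, -1)), 648), -1), Rational(1, 665)) = Mul(Pow(Add(Mul(2, 4, Rational(-1, 21)), 648), -1), Rational(1, 665)) = Mul(Pow(Add(Rational(-8, 21), 648), -1), Rational(1, 665)) = Mul(Pow(Rational(13600, 21), -1), Rational(1, 665)) = Mul(Rational(21, 13600), Rational(1, 665)) = Rational(3, 1292000)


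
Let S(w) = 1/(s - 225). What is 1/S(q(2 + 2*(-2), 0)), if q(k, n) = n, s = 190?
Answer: -35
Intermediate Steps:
S(w) = -1/35 (S(w) = 1/(190 - 225) = 1/(-35) = -1/35)
1/S(q(2 + 2*(-2), 0)) = 1/(-1/35) = -35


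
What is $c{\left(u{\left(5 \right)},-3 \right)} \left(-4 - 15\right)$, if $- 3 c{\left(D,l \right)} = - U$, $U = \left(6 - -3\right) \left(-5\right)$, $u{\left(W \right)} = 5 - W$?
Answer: $285$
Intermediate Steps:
$U = -45$ ($U = \left(6 + 3\right) \left(-5\right) = 9 \left(-5\right) = -45$)
$c{\left(D,l \right)} = -15$ ($c{\left(D,l \right)} = - \frac{\left(-1\right) \left(-45\right)}{3} = \left(- \frac{1}{3}\right) 45 = -15$)
$c{\left(u{\left(5 \right)},-3 \right)} \left(-4 - 15\right) = - 15 \left(-4 - 15\right) = \left(-15\right) \left(-19\right) = 285$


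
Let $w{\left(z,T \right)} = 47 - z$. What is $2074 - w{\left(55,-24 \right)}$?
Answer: $2082$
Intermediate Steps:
$2074 - w{\left(55,-24 \right)} = 2074 - \left(47 - 55\right) = 2074 - -8 = 2074 + 8 = 2082$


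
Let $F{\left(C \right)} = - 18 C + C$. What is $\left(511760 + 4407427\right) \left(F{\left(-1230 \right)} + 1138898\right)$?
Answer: $5705312436096$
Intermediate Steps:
$F{\left(C \right)} = - 17 C$
$\left(511760 + 4407427\right) \left(F{\left(-1230 \right)} + 1138898\right) = \left(511760 + 4407427\right) \left(\left(-17\right) \left(-1230\right) + 1138898\right) = 4919187 \left(20910 + 1138898\right) = 4919187 \cdot 1159808 = 5705312436096$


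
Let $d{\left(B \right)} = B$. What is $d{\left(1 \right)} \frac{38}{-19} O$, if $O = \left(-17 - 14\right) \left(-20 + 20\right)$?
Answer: $0$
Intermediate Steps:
$O = 0$ ($O = \left(-31\right) 0 = 0$)
$d{\left(1 \right)} \frac{38}{-19} O = 1 \frac{38}{-19} \cdot 0 = 1 \cdot 38 \left(- \frac{1}{19}\right) 0 = 1 \left(-2\right) 0 = \left(-2\right) 0 = 0$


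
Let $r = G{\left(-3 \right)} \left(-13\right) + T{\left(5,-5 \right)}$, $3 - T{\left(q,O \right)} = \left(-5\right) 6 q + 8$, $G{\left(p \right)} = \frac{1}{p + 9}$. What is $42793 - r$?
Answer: $\frac{255901}{6} \approx 42650.0$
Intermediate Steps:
$G{\left(p \right)} = \frac{1}{9 + p}$
$T{\left(q,O \right)} = -5 + 30 q$ ($T{\left(q,O \right)} = 3 - \left(\left(-5\right) 6 q + 8\right) = 3 - \left(- 30 q + 8\right) = 3 - \left(8 - 30 q\right) = 3 + \left(-8 + 30 q\right) = -5 + 30 q$)
$r = \frac{857}{6}$ ($r = \frac{1}{9 - 3} \left(-13\right) + \left(-5 + 30 \cdot 5\right) = \frac{1}{6} \left(-13\right) + \left(-5 + 150\right) = \frac{1}{6} \left(-13\right) + 145 = - \frac{13}{6} + 145 = \frac{857}{6} \approx 142.83$)
$42793 - r = 42793 - \frac{857}{6} = \frac{255901}{6}$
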